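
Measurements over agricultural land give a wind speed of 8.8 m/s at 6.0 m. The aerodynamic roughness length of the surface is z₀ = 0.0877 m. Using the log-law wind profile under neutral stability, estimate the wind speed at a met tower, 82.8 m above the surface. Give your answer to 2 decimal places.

14.27 m/s

Log law: V(z) ∝ ln(z/z₀), so V₂/V₁ = ln(z₂/z₀) / ln(z₁/z₀).
ln(82.8/0.0877) = 6.8503, ln(6.0/0.0877) = 4.2256
V₂ = 8.8 × 6.8503/4.2256 = 8.8 × 1.6211 = 14.2660 m/s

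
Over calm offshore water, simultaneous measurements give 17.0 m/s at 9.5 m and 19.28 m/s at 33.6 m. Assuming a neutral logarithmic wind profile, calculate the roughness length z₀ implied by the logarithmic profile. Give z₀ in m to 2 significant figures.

Log law: V(z) ∝ ln(z/z₀). With r = V₁/V₂ = 17.0/19.28 = 0.88174,
r · ln(z₂/z₀) = ln(z₁/z₀) ⇒ ln z₀ = (ln z₁ − r·ln z₂)/(1 − r)
ln z₀ = (2.25129 − 0.88174×3.51453) / 0.11826 = -7.1676
z₀ = exp(-7.1676) = 0.0007712 m

z₀ ≈ 0.00077 m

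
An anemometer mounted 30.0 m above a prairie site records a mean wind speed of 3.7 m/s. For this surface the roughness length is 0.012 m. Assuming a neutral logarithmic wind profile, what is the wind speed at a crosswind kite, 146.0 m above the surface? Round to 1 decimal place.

4.4 m/s

Log law: V(z) ∝ ln(z/z₀), so V₂/V₁ = ln(z₂/z₀) / ln(z₁/z₀).
ln(146.0/0.012) = 9.4065, ln(30.0/0.012) = 7.8240
V₂ = 3.7 × 9.4065/7.8240 = 3.7 × 1.2022 = 4.4483 m/s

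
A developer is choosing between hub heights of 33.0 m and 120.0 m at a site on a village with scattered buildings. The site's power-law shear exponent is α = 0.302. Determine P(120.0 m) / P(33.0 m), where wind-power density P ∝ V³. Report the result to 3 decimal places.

Speed ratio: V_B/V_A = (z_B/z_A)^α = (120.0/33.0)^0.302 = (3.6364)^0.302 = 1.47680
Power-density ratio: P_B/P_A = (V_B/V_A)³ = (1.47680)³ = 3.22081

3.221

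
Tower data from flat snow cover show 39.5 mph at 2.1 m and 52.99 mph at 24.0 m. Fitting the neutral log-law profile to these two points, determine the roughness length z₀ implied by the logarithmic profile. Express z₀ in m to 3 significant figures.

z₀ ≈ 0.00168 m

Log law: V(z) ∝ ln(z/z₀). With r = V₁/V₂ = 39.5/52.99 = 0.74542,
r · ln(z₂/z₀) = ln(z₁/z₀) ⇒ ln z₀ = (ln z₁ − r·ln z₂)/(1 − r)
ln z₀ = (0.74194 − 0.74542×3.17805) / 0.25458 = -6.3912
z₀ = exp(-6.3912) = 0.001676 m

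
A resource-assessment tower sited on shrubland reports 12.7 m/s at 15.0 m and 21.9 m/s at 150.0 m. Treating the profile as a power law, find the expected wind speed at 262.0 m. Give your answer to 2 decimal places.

First find α: α = ln(V₂/V₁)/ln(z₂/z₁) = ln(21.9/12.7)/ln(150.0/15.0) = 0.54488/2.30259 = 0.2366
Extrapolate from 150.0 m to 262.0 m: V₃ = 21.9 × (262.0/150.0)^0.2366 = 21.9 × 1.1411 = 24.9897 m/s

24.99 m/s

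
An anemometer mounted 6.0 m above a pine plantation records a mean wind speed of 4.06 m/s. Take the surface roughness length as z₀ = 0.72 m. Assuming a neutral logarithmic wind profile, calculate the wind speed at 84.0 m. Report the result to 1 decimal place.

9.1 m/s

Log law: V(z) ∝ ln(z/z₀), so V₂/V₁ = ln(z₂/z₀) / ln(z₁/z₀).
ln(84.0/0.72) = 4.7593, ln(6.0/0.72) = 2.1203
V₂ = 4.06 × 4.7593/2.1203 = 4.06 × 2.2447 = 9.1134 m/s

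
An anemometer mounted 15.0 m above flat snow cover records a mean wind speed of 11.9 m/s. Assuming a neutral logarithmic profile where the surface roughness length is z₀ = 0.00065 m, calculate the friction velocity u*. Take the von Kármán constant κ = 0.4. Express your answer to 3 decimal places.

Log law: V(z) = (u*/κ) · ln(z/z₀) ⇒ u* = κ · V / ln(z/z₀)
u* = 0.4 × 11.9 / ln(15.0/0.00065) = 0.4 × 11.9 / 10.0466
   = 4.7600 / 10.0466 = 0.4738 m/s

u* ≈ 0.474 m/s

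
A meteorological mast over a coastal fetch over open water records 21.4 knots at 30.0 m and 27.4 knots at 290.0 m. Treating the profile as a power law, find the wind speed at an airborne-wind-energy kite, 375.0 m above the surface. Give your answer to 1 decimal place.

First find α: α = ln(V₂/V₁)/ln(z₂/z₁) = ln(27.4/21.4)/ln(290.0/30.0) = 0.24715/2.26868 = 0.1089
Extrapolate from 290.0 m to 375.0 m: V₃ = 27.4 × (375.0/290.0)^0.1089 = 27.4 × 1.0284 = 28.1781 knots

28.2 knots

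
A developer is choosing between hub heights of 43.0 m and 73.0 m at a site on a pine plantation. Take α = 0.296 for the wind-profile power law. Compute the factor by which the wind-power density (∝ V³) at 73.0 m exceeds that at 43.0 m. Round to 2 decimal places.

Speed ratio: V_B/V_A = (z_B/z_A)^α = (73.0/43.0)^0.296 = (1.6977)^0.296 = 1.16960
Power-density ratio: P_B/P_A = (V_B/V_A)³ = (1.16960)³ = 1.59997

1.60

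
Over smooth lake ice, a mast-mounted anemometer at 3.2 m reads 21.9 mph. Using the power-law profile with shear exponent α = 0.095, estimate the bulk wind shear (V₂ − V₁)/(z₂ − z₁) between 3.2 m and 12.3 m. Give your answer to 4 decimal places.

Power law: V₂ = V₁ · (z₂/z₁)^α = 21.9 × (3.8438)^0.095 = 24.8883 mph
ΔV/Δz = (24.8883 − 21.9)/(12.3 − 3.2) = 2.9883/9.1000 = 0.32839 mph/m

0.3284 mph/m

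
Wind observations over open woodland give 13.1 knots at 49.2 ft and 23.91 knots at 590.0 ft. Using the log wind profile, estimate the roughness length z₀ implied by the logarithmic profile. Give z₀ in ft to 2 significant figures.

Log law: V(z) ∝ ln(z/z₀). With r = V₁/V₂ = 13.1/23.91 = 0.54789,
r · ln(z₂/z₀) = ln(z₁/z₀) ⇒ ln z₀ = (ln z₁ − r·ln z₂)/(1 − r)
ln z₀ = (3.89589 − 0.54789×6.38012) / 0.45211 = 0.8854
z₀ = exp(0.8854) = 2.424 ft

z₀ ≈ 2.4 ft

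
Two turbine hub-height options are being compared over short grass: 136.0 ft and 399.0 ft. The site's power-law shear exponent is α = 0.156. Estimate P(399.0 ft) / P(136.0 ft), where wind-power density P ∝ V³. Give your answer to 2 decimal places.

1.65

Speed ratio: V_B/V_A = (z_B/z_A)^α = (399.0/136.0)^0.156 = (2.9338)^0.156 = 1.18282
Power-density ratio: P_B/P_A = (V_B/V_A)³ = (1.18282)³ = 1.65485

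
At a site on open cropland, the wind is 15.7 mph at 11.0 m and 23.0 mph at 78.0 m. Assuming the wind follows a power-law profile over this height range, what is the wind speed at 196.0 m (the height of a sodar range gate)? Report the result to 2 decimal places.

27.53 mph

First find α: α = ln(V₂/V₁)/ln(z₂/z₁) = ln(23.0/15.7)/ln(78.0/11.0) = 0.38183/1.95881 = 0.1949
Extrapolate from 78.0 m to 196.0 m: V₃ = 23.0 × (196.0/78.0)^0.1949 = 23.0 × 1.1968 = 27.5253 mph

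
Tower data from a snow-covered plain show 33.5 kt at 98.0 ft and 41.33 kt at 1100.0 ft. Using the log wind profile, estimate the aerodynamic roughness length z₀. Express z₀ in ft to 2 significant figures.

Log law: V(z) ∝ ln(z/z₀). With r = V₁/V₂ = 33.5/41.33 = 0.81055,
r · ln(z₂/z₀) = ln(z₁/z₀) ⇒ ln z₀ = (ln z₁ − r·ln z₂)/(1 − r)
ln z₀ = (4.58497 − 0.81055×7.00307) / 0.18945 = -5.7607
z₀ = exp(-5.7607) = 0.003149 ft

z₀ ≈ 0.0031 ft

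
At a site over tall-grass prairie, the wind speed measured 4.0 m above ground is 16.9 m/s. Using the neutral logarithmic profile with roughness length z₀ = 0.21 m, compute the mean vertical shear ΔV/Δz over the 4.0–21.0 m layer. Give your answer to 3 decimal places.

Log law: V₂ = V₁ · ln(z₂/z₀)/ln(z₁/z₀) = 16.9 × 4.6052/2.9469 = 26.4095 m/s
ΔV/Δz = (26.4095 − 16.9)/(21.0 − 4.0) = 9.5095/17.0000 = 0.55938 m/s/m

0.559 m/s/m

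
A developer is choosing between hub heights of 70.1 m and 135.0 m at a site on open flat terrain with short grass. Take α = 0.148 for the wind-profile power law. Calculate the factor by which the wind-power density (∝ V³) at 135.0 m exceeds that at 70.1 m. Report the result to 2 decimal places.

1.34

Speed ratio: V_B/V_A = (z_B/z_A)^α = (135.0/70.1)^0.148 = (1.9258)^0.148 = 1.10185
Power-density ratio: P_B/P_A = (V_B/V_A)³ = (1.10185)³ = 1.33773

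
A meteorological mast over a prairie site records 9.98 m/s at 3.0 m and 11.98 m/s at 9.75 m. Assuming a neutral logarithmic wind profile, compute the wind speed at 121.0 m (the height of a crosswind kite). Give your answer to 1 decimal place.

16.3 m/s

Log law: V ∝ ln(z/z₀). From the pair, with r = V₁/V₂ = 0.83306,
ln z₀ = (ln z₁ − r·ln z₂)/(1 − r) = (1.0986 − 0.83306×2.2773)/0.16694 = -4.7829 → z₀ = 0.008372 m
V₃ = V₁ · ln(z₃/z₀)/ln(z₁/z₀) = 9.98 × 9.5787/5.8815 = 16.2536 m/s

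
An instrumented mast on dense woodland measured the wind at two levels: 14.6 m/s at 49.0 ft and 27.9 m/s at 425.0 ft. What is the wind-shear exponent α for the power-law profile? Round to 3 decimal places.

Power law: V₂/V₁ = (z₂/z₁)^α ⇒ α = ln(V₂/V₁) / ln(z₂/z₁)
α = ln(27.9/14.6) / ln(425.0/49.0) = ln(1.9110) / ln(8.6735)
  = 0.64761 / 2.16027 = 0.29978

α ≈ 0.300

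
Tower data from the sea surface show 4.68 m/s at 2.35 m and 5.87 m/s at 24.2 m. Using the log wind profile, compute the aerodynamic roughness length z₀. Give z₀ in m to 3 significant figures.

Log law: V(z) ∝ ln(z/z₀). With r = V₁/V₂ = 4.68/5.87 = 0.79727,
r · ln(z₂/z₀) = ln(z₁/z₀) ⇒ ln z₀ = (ln z₁ − r·ln z₂)/(1 − r)
ln z₀ = (0.85442 − 0.79727×3.18635) / 0.20273 = -8.3166
z₀ = exp(-8.3166) = 0.0002444 m

z₀ ≈ 0.000244 m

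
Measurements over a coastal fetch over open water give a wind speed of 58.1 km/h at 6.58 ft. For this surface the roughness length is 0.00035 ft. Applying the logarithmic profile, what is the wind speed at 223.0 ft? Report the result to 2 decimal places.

78.90 km/h

Log law: V(z) ∝ ln(z/z₀), so V₂/V₁ = ln(z₂/z₀) / ln(z₁/z₀).
ln(223.0/0.00035) = 13.3647, ln(6.58/0.00035) = 9.8416
V₂ = 58.1 × 13.3647/9.8416 = 58.1 × 1.3580 = 78.8989 km/h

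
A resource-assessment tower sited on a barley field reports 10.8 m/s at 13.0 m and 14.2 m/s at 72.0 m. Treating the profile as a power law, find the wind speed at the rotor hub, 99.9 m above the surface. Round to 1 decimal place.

15.0 m/s

First find α: α = ln(V₂/V₁)/ln(z₂/z₁) = ln(14.2/10.8)/ln(72.0/13.0) = 0.27370/1.71172 = 0.1599
Extrapolate from 72.0 m to 99.9 m: V₃ = 14.2 × (99.9/72.0)^0.1599 = 14.2 × 1.0538 = 14.9634 m/s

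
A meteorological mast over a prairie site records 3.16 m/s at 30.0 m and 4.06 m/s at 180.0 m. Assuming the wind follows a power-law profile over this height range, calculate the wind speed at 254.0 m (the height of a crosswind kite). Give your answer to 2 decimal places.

First find α: α = ln(V₂/V₁)/ln(z₂/z₁) = ln(4.06/3.16)/ln(180.0/30.0) = 0.25061/1.79176 = 0.1399
Extrapolate from 180.0 m to 254.0 m: V₃ = 4.06 × (254.0/180.0)^0.1399 = 4.06 × 1.0493 = 4.2603 m/s

4.26 m/s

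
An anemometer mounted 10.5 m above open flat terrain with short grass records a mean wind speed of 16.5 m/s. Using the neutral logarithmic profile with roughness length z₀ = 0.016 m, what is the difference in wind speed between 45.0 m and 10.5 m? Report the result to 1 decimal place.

Log law: V₂ = V₁ · ln(z₂/z₀)/ln(z₁/z₀) = 16.5 × 7.9418/6.4865 = 20.2019 m/s
ΔV = 20.2019 − 16.5 = 3.7019 m/s

3.7 m/s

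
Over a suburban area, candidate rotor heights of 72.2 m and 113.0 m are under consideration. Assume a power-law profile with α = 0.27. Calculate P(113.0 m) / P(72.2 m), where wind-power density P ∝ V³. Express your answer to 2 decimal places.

Speed ratio: V_B/V_A = (z_B/z_A)^α = (113.0/72.2)^0.27 = (1.5651)^0.27 = 1.12856
Power-density ratio: P_B/P_A = (V_B/V_A)³ = (1.12856)³ = 1.43740

1.44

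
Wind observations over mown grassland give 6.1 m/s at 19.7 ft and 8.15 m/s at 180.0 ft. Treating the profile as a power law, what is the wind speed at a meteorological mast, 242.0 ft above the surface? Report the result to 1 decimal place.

8.5 m/s

First find α: α = ln(V₂/V₁)/ln(z₂/z₁) = ln(8.15/6.1)/ln(180.0/19.7) = 0.28973/2.21234 = 0.1310
Extrapolate from 180.0 ft to 242.0 ft: V₃ = 8.15 × (242.0/180.0)^0.1310 = 8.15 × 1.0395 = 8.4721 m/s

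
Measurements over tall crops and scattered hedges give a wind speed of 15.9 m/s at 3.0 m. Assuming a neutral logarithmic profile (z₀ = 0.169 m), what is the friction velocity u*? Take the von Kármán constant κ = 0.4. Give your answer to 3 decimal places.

Log law: V(z) = (u*/κ) · ln(z/z₀) ⇒ u* = κ · V / ln(z/z₀)
u* = 0.4 × 15.9 / ln(3.0/0.169) = 0.4 × 15.9 / 2.8765
   = 6.3600 / 2.8765 = 2.2110 m/s

u* ≈ 2.211 m/s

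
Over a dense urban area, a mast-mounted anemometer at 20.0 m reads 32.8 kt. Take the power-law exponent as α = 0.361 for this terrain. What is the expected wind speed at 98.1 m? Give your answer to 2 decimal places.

Power-law profile: V₂ = V₁ · (z₂/z₁)^α
V₂ = 32.8 × (98.1/20.0)^0.361 = 32.8 × (4.9050)^0.361
    = 32.8 × 1.7755 = 58.2364 kt

58.24 kt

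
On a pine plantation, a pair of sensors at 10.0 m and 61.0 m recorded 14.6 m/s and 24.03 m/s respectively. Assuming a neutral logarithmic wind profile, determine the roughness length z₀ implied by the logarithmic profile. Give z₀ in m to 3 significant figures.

Log law: V(z) ∝ ln(z/z₀). With r = V₁/V₂ = 14.6/24.03 = 0.60757,
r · ln(z₂/z₀) = ln(z₁/z₀) ⇒ ln z₀ = (ln z₁ − r·ln z₂)/(1 − r)
ln z₀ = (2.30259 − 0.60757×4.11087) / 0.39243 = -0.4971
z₀ = exp(-0.4971) = 0.6083 m

z₀ ≈ 0.608 m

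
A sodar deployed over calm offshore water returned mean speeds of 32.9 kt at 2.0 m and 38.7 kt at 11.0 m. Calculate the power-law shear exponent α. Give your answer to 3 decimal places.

Power law: V₂/V₁ = (z₂/z₁)^α ⇒ α = ln(V₂/V₁) / ln(z₂/z₁)
α = ln(38.7/32.9) / ln(11.0/2.0) = ln(1.1763) / ln(5.5000)
  = 0.16237 / 1.70475 = 0.09524

α ≈ 0.095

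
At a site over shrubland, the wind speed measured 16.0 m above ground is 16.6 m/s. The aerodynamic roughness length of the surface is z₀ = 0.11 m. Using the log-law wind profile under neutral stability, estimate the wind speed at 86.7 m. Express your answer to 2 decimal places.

22.23 m/s

Log law: V(z) ∝ ln(z/z₀), so V₂/V₁ = ln(z₂/z₀) / ln(z₁/z₀).
ln(86.7/0.11) = 6.6697, ln(16.0/0.11) = 4.9799
V₂ = 16.6 × 6.6697/4.9799 = 16.6 × 1.3393 = 22.2330 m/s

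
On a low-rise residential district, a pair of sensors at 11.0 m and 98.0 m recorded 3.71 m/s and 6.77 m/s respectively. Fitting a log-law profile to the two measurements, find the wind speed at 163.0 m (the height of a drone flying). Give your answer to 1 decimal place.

7.5 m/s

Log law: V ∝ ln(z/z₀). From the pair, with r = V₁/V₂ = 0.54801,
ln z₀ = (ln z₁ − r·ln z₂)/(1 − r) = (2.3979 − 0.54801×4.5850)/0.45199 = -0.2538 → z₀ = 0.7759 m
V₃ = V₁ · ln(z₃/z₀)/ln(z₁/z₀) = 3.71 × 5.3475/2.6516 = 7.4819 m/s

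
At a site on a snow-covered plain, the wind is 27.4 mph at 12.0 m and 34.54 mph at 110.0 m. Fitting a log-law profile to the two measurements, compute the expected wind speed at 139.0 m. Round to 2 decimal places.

35.29 mph

Log law: V ∝ ln(z/z₀). From the pair, with r = V₁/V₂ = 0.79328,
ln z₀ = (ln z₁ − r·ln z₂)/(1 − r) = (2.4849 − 0.79328×4.7005)/0.20672 = -6.0174 → z₀ = 0.002436 m
V₃ = V₁ · ln(z₃/z₀)/ln(z₁/z₀) = 27.4 × 10.9519/8.5023 = 35.2941 mph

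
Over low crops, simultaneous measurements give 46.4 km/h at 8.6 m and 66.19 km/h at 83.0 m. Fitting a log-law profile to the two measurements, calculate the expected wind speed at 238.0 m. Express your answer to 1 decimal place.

75.4 km/h

Log law: V ∝ ln(z/z₀). From the pair, with r = V₁/V₂ = 0.70101,
ln z₀ = (ln z₁ − r·ln z₂)/(1 − r) = (2.1518 − 0.70101×4.4188)/0.29899 = -3.1637 → z₀ = 0.04227 m
V₃ = V₁ · ln(z₃/z₀)/ln(z₁/z₀) = 46.4 × 8.6359/5.3154 = 75.3857 km/h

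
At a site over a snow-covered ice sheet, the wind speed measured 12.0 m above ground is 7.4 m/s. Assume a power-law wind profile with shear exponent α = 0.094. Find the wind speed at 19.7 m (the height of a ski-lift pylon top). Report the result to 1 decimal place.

7.8 m/s

Power-law profile: V₂ = V₁ · (z₂/z₁)^α
V₂ = 7.4 × (19.7/12.0)^0.094 = 7.4 × (1.6417)^0.094
    = 7.4 × 1.0477 = 7.7530 m/s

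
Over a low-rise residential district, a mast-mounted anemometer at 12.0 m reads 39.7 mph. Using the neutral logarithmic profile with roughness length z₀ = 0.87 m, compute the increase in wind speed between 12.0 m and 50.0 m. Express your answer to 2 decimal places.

Log law: V₂ = V₁ · ln(z₂/z₀)/ln(z₁/z₀) = 39.7 × 4.0513/2.6242 = 61.2903 mph
ΔV = 61.2903 − 39.7 = 21.5903 mph

21.59 mph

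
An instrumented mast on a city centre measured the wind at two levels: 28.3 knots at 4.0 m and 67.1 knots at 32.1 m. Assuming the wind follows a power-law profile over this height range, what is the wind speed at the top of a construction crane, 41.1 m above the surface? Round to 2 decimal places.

74.34 knots

First find α: α = ln(V₂/V₁)/ln(z₂/z₁) = ln(67.1/28.3)/ln(32.1/4.0) = 0.86332/2.08256 = 0.4145
Extrapolate from 32.1 m to 41.1 m: V₃ = 67.1 × (41.1/32.1)^0.4145 = 67.1 × 1.1079 = 74.3394 knots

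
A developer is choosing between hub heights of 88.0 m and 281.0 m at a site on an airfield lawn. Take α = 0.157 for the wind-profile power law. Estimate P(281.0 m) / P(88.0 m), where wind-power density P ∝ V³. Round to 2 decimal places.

Speed ratio: V_B/V_A = (z_B/z_A)^α = (281.0/88.0)^0.157 = (3.1932)^0.157 = 1.19995
Power-density ratio: P_B/P_A = (V_B/V_A)³ = (1.19995)³ = 1.72778

1.73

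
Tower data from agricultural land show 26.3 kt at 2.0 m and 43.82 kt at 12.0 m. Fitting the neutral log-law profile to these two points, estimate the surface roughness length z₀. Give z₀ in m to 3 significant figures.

z₀ ≈ 0.136 m

Log law: V(z) ∝ ln(z/z₀). With r = V₁/V₂ = 26.3/43.82 = 0.60018,
r · ln(z₂/z₀) = ln(z₁/z₀) ⇒ ln z₀ = (ln z₁ − r·ln z₂)/(1 − r)
ln z₀ = (0.69315 − 0.60018×2.48491) / 0.39982 = -1.9965
z₀ = exp(-1.9965) = 0.1358 m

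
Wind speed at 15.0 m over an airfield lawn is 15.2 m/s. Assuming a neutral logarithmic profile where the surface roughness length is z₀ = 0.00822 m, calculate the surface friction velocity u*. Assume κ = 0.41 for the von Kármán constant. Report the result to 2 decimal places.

u* ≈ 0.83 m/s

Log law: V(z) = (u*/κ) · ln(z/z₀) ⇒ u* = κ · V / ln(z/z₀)
u* = 0.41 × 15.2 / ln(15.0/0.00822) = 0.41 × 15.2 / 7.5092
   = 6.2320 / 7.5092 = 0.8299 m/s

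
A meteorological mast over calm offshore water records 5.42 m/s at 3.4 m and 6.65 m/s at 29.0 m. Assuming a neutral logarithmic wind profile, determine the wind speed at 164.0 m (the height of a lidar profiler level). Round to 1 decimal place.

7.6 m/s

Log law: V ∝ ln(z/z₀). From the pair, with r = V₁/V₂ = 0.81504,
ln z₀ = (ln z₁ − r·ln z₂)/(1 − r) = (1.2238 − 0.81504×3.3673)/0.18496 = -8.2217 → z₀ = 0.0002688 m
V₃ = V₁ · ln(z₃/z₀)/ln(z₁/z₀) = 5.42 × 13.3215/9.4454 = 7.6442 m/s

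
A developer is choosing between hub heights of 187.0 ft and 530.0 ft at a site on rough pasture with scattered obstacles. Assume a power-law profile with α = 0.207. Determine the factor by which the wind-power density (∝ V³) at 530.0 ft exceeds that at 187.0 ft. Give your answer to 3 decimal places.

Speed ratio: V_B/V_A = (z_B/z_A)^α = (530.0/187.0)^0.207 = (2.8342)^0.207 = 1.24066
Power-density ratio: P_B/P_A = (V_B/V_A)³ = (1.24066)³ = 1.90968

1.910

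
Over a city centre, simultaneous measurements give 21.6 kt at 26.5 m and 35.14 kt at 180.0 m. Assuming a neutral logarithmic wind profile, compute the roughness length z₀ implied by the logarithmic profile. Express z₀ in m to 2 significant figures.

Log law: V(z) ∝ ln(z/z₀). With r = V₁/V₂ = 21.6/35.14 = 0.61468,
r · ln(z₂/z₀) = ln(z₁/z₀) ⇒ ln z₀ = (ln z₁ − r·ln z₂)/(1 − r)
ln z₀ = (3.27714 − 0.61468×5.19296) / 0.38532 = 0.2209
z₀ = exp(0.2209) = 1.247 m

z₀ ≈ 1.2 m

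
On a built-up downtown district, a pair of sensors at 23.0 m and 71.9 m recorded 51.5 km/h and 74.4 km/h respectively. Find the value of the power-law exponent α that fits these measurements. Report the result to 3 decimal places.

α ≈ 0.323

Power law: V₂/V₁ = (z₂/z₁)^α ⇒ α = ln(V₂/V₁) / ln(z₂/z₁)
α = ln(74.4/51.5) / ln(71.9/23.0) = ln(1.4447) / ln(3.1261)
  = 0.36787 / 1.13978 = 0.32276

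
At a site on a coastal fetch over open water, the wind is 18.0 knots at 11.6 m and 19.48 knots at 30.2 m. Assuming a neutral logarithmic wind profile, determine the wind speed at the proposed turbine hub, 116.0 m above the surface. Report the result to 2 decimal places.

21.56 knots

Log law: V ∝ ln(z/z₀). From the pair, with r = V₁/V₂ = 0.92402,
ln z₀ = (ln z₁ − r·ln z₂)/(1 − r) = (2.4510 − 0.92402×3.4078)/0.07598 = -9.1862 → z₀ = 0.0001024 m
V₃ = V₁ · ln(z₃/z₀)/ln(z₁/z₀) = 18.0 × 13.9398/11.6372 = 21.5616 knots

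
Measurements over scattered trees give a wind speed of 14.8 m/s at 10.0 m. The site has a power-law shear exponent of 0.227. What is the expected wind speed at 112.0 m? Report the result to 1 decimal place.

Power-law profile: V₂ = V₁ · (z₂/z₁)^α
V₂ = 14.8 × (112.0/10.0)^0.227 = 14.8 × (11.2000)^0.227
    = 14.8 × 1.7305 = 25.6115 m/s

25.6 m/s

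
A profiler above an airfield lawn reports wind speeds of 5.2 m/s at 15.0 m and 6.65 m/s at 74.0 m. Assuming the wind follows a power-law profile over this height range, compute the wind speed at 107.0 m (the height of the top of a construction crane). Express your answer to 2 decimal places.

First find α: α = ln(V₂/V₁)/ln(z₂/z₁) = ln(6.65/5.2)/ln(74.0/15.0) = 0.24596/1.59601 = 0.1541
Extrapolate from 74.0 m to 107.0 m: V₃ = 6.65 × (107.0/74.0)^0.1541 = 6.65 × 1.0585 = 7.0389 m/s

7.04 m/s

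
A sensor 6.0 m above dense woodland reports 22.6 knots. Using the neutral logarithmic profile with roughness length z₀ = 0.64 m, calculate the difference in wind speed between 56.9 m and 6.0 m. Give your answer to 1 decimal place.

22.7 knots

Log law: V₂ = V₁ · ln(z₂/z₀)/ln(z₁/z₀) = 22.6 × 4.4876/2.2380 = 45.3160 knots
ΔV = 45.3160 − 22.6 = 22.7160 knots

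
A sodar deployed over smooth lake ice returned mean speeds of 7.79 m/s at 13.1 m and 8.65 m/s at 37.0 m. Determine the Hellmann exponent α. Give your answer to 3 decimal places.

Power law: V₂/V₁ = (z₂/z₁)^α ⇒ α = ln(V₂/V₁) / ln(z₂/z₁)
α = ln(8.65/7.79) / ln(37.0/13.1) = ln(1.1104) / ln(2.8244)
  = 0.10472 / 1.03831 = 0.10086

α ≈ 0.101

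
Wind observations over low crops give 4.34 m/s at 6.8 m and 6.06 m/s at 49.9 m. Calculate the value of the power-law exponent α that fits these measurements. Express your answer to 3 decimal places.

Power law: V₂/V₁ = (z₂/z₁)^α ⇒ α = ln(V₂/V₁) / ln(z₂/z₁)
α = ln(6.06/4.34) / ln(49.9/6.8) = ln(1.3963) / ln(7.3382)
  = 0.33384 / 1.99310 = 0.16750

α ≈ 0.167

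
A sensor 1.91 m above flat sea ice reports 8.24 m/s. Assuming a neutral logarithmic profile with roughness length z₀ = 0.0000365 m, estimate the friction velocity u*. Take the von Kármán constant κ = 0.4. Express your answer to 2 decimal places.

u* ≈ 0.30 m/s

Log law: V(z) = (u*/κ) · ln(z/z₀) ⇒ u* = κ · V / ln(z/z₀)
u* = 0.4 × 8.24 / ln(1.91/0.0000365) = 0.4 × 8.24 / 10.8653
   = 3.2960 / 10.8653 = 0.3034 m/s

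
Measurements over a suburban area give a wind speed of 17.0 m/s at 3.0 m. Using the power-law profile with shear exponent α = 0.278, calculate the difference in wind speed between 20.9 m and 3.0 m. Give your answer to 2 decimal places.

Power law: V₂ = V₁ · (z₂/z₁)^α = 17.0 × (6.9667)^0.278 = 29.1615 m/s
ΔV = 29.1615 − 17.0 = 12.1615 m/s

12.16 m/s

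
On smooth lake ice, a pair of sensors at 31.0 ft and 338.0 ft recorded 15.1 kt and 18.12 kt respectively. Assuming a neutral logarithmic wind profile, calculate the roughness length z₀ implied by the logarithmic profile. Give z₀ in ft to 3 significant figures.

z₀ ≈ 0.000201 ft

Log law: V(z) ∝ ln(z/z₀). With r = V₁/V₂ = 15.1/18.12 = 0.83333,
r · ln(z₂/z₀) = ln(z₁/z₀) ⇒ ln z₀ = (ln z₁ − r·ln z₂)/(1 − r)
ln z₀ = (3.43399 − 0.83333×5.82305) / 0.16667 = -8.5113
z₀ = exp(-8.5113) = 0.0002012 ft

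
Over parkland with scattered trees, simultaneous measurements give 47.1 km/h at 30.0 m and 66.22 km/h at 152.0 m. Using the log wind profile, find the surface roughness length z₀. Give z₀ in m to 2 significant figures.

Log law: V(z) ∝ ln(z/z₀). With r = V₁/V₂ = 47.1/66.22 = 0.71127,
r · ln(z₂/z₀) = ln(z₁/z₀) ⇒ ln z₀ = (ln z₁ − r·ln z₂)/(1 − r)
ln z₀ = (3.40120 − 0.71127×5.02388) / 0.28873 = -0.5961
z₀ = exp(-0.5961) = 0.5510 m

z₀ ≈ 0.55 m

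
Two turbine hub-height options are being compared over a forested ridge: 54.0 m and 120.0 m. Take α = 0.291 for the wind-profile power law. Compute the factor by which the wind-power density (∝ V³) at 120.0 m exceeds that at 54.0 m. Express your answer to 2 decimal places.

Speed ratio: V_B/V_A = (z_B/z_A)^α = (120.0/54.0)^0.291 = (2.2222)^0.291 = 1.26158
Power-density ratio: P_B/P_A = (V_B/V_A)³ = (1.26158)³ = 2.00792

2.01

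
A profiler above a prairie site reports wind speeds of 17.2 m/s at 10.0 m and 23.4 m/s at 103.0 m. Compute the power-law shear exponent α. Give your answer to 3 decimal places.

Power law: V₂/V₁ = (z₂/z₁)^α ⇒ α = ln(V₂/V₁) / ln(z₂/z₁)
α = ln(23.4/17.2) / ln(103.0/10.0) = ln(1.3605) / ln(10.3000)
  = 0.30783 / 2.33214 = 0.13199

α ≈ 0.132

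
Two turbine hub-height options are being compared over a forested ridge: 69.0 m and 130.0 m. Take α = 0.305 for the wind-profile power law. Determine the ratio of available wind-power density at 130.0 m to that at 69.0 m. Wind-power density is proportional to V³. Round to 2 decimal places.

Speed ratio: V_B/V_A = (z_B/z_A)^α = (130.0/69.0)^0.305 = (1.8841)^0.305 = 1.21312
Power-density ratio: P_B/P_A = (V_B/V_A)³ = (1.21312)³ = 1.78530

1.79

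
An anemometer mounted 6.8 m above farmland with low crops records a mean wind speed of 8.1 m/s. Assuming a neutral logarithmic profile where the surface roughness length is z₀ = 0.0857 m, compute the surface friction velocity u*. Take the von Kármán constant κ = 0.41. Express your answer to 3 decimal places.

Log law: V(z) = (u*/κ) · ln(z/z₀) ⇒ u* = κ · V / ln(z/z₀)
u* = 0.41 × 8.1 / ln(6.8/0.0857) = 0.41 × 8.1 / 4.3738
   = 3.3210 / 4.3738 = 0.7593 m/s

u* ≈ 0.759 m/s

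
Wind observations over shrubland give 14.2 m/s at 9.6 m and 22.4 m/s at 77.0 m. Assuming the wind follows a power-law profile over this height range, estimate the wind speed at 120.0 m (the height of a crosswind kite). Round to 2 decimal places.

First find α: α = ln(V₂/V₁)/ln(z₂/z₁) = ln(22.4/14.2)/ln(77.0/9.6) = 0.45582/2.08204 = 0.2189
Extrapolate from 77.0 m to 120.0 m: V₃ = 22.4 × (120.0/77.0)^0.2189 = 22.4 × 1.1020 = 24.6850 m/s

24.69 m/s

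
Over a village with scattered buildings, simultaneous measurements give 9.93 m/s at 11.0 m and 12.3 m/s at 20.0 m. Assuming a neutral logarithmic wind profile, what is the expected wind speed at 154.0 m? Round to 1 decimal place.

Log law: V ∝ ln(z/z₀). From the pair, with r = V₁/V₂ = 0.80732,
ln z₀ = (ln z₁ − r·ln z₂)/(1 − r) = (2.3979 − 0.80732×2.9957)/0.19268 = -0.1070 → z₀ = 0.8986 m
V₃ = V₁ · ln(z₃/z₀)/ln(z₁/z₀) = 9.93 × 5.1439/2.5049 = 20.3920 m/s

20.4 m/s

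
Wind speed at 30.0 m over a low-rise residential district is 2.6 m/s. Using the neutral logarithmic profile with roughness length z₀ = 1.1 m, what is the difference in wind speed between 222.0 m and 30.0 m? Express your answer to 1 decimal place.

1.6 m/s

Log law: V₂ = V₁ · ln(z₂/z₀)/ln(z₁/z₀) = 2.6 × 5.3074/3.3059 = 4.1741 m/s
ΔV = 4.1741 − 2.6 = 1.5741 m/s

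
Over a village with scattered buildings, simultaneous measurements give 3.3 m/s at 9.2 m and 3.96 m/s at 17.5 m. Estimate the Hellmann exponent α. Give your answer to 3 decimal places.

α ≈ 0.284

Power law: V₂/V₁ = (z₂/z₁)^α ⇒ α = ln(V₂/V₁) / ln(z₂/z₁)
α = ln(3.96/3.3) / ln(17.5/9.2) = ln(1.2000) / ln(1.9022)
  = 0.18232 / 0.64300 = 0.28355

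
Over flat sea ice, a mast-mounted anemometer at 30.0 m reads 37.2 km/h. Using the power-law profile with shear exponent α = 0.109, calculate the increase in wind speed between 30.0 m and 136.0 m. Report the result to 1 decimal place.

6.7 km/h

Power law: V₂ = V₁ · (z₂/z₁)^α = 37.2 × (4.5333)^0.109 = 43.8624 km/h
ΔV = 43.8624 − 37.2 = 6.6624 km/h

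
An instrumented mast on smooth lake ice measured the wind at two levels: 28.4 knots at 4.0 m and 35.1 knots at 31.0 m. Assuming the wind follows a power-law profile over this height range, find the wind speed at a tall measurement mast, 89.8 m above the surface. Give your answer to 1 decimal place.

First find α: α = ln(V₂/V₁)/ln(z₂/z₁) = ln(35.1/28.4)/ln(31.0/4.0) = 0.21181/2.04769 = 0.1034
Extrapolate from 31.0 m to 89.8 m: V₃ = 35.1 × (89.8/31.0)^0.1034 = 35.1 × 1.1163 = 39.1821 knots

39.2 knots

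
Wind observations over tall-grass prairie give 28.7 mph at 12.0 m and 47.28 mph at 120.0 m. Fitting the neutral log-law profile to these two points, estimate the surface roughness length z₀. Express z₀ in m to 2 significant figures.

Log law: V(z) ∝ ln(z/z₀). With r = V₁/V₂ = 28.7/47.28 = 0.60702,
r · ln(z₂/z₀) = ln(z₁/z₀) ⇒ ln z₀ = (ln z₁ − r·ln z₂)/(1 − r)
ln z₀ = (2.48491 − 0.60702×4.78749) / 0.39298 = -1.0718
z₀ = exp(-1.0718) = 0.3424 m

z₀ ≈ 0.34 m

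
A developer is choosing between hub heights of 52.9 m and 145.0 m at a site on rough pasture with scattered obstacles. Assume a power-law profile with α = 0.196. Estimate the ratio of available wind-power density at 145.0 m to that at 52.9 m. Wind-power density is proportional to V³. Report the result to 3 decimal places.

1.809

Speed ratio: V_B/V_A = (z_B/z_A)^α = (145.0/52.9)^0.196 = (2.7410)^0.196 = 1.21851
Power-density ratio: P_B/P_A = (V_B/V_A)³ = (1.21851)³ = 1.80922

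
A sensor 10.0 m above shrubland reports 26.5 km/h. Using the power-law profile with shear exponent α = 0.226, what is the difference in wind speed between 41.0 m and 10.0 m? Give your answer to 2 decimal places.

Power law: V₂ = V₁ · (z₂/z₁)^α = 26.5 × (4.1000)^0.226 = 36.4531 km/h
ΔV = 36.4531 − 26.5 = 9.9531 km/h

9.95 km/h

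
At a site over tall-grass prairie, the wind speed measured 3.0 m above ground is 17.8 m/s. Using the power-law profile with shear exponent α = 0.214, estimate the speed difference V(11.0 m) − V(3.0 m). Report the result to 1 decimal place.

Power law: V₂ = V₁ · (z₂/z₁)^α = 17.8 × (3.6667)^0.214 = 23.5057 m/s
ΔV = 23.5057 − 17.8 = 5.7057 m/s

5.7 m/s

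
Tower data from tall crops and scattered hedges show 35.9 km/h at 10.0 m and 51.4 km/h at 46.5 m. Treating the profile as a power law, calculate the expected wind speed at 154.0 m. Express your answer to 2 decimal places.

67.99 km/h

First find α: α = ln(V₂/V₁)/ln(z₂/z₁) = ln(51.4/35.9)/ln(46.5/10.0) = 0.35890/1.53687 = 0.2335
Extrapolate from 46.5 m to 154.0 m: V₃ = 51.4 × (154.0/46.5)^0.2335 = 51.4 × 1.3227 = 67.9850 km/h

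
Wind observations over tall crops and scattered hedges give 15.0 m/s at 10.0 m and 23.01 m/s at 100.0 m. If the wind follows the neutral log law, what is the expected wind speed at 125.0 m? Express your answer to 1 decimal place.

Log law: V ∝ ln(z/z₀). From the pair, with r = V₁/V₂ = 0.65189,
ln z₀ = (ln z₁ − r·ln z₂)/(1 − r) = (2.3026 − 0.65189×4.6052)/0.34811 = -2.0094 → z₀ = 0.1341 m
V₃ = V₁ · ln(z₃/z₀)/ln(z₁/z₀) = 15.0 × 6.8377/4.3120 = 23.7862 m/s

23.8 m/s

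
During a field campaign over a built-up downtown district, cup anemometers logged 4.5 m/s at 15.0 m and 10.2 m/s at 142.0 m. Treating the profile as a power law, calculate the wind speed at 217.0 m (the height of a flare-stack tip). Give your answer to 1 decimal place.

11.9 m/s

First find α: α = ln(V₂/V₁)/ln(z₂/z₁) = ln(10.2/4.5)/ln(142.0/15.0) = 0.81831/2.24778 = 0.3641
Extrapolate from 142.0 m to 217.0 m: V₃ = 10.2 × (217.0/142.0)^0.3641 = 10.2 × 1.1669 = 11.9028 m/s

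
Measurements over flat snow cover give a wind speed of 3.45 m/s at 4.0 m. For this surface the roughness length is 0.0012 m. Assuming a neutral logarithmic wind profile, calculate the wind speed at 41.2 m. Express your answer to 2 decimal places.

4.44 m/s

Log law: V(z) ∝ ln(z/z₀), so V₂/V₁ = ln(z₂/z₀) / ln(z₁/z₀).
ln(41.2/0.0012) = 10.4439, ln(4.0/0.0012) = 8.1117
V₂ = 3.45 × 10.4439/8.1117 = 3.45 × 1.2875 = 4.4419 m/s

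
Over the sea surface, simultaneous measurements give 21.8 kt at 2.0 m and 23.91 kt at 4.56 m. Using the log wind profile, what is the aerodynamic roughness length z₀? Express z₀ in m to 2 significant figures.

z₀ ≈ 0.00040 m

Log law: V(z) ∝ ln(z/z₀). With r = V₁/V₂ = 21.8/23.91 = 0.91175,
r · ln(z₂/z₀) = ln(z₁/z₀) ⇒ ln z₀ = (ln z₁ − r·ln z₂)/(1 − r)
ln z₀ = (0.69315 − 0.91175×1.51732) / 0.08825 = -7.8220
z₀ = exp(-7.8220) = 0.0004008 m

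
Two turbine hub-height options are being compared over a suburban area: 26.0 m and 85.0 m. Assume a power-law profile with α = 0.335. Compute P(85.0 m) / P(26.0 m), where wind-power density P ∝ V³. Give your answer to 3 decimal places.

3.289

Speed ratio: V_B/V_A = (z_B/z_A)^α = (85.0/26.0)^0.335 = (3.2692)^0.335 = 1.48710
Power-density ratio: P_B/P_A = (V_B/V_A)³ = (1.48710)³ = 3.28865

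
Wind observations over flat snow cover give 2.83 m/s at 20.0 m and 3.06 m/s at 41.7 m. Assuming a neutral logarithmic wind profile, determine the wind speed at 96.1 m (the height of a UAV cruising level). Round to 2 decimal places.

3.32 m/s

Log law: V ∝ ln(z/z₀). From the pair, with r = V₁/V₂ = 0.92484,
ln z₀ = (ln z₁ − r·ln z₂)/(1 − r) = (2.9957 − 0.92484×3.7305)/0.07516 = -6.0451 → z₀ = 0.002369 m
V₃ = V₁ · ln(z₃/z₀)/ln(z₁/z₀) = 2.83 × 10.6105/9.0409 = 3.3213 m/s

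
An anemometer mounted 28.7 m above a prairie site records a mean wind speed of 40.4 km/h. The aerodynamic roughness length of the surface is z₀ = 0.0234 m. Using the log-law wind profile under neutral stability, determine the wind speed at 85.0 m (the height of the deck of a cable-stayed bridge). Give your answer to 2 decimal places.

Log law: V(z) ∝ ln(z/z₀), so V₂/V₁ = ln(z₂/z₀) / ln(z₁/z₀).
ln(85.0/0.0234) = 8.1977, ln(28.7/0.0234) = 7.1119
V₂ = 40.4 × 8.1977/7.1119 = 40.4 × 1.1527 = 46.5677 km/h

46.57 km/h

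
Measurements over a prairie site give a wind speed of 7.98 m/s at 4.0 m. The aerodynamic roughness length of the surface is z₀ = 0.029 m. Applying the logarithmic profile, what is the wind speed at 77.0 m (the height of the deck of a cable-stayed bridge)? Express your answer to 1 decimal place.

Log law: V(z) ∝ ln(z/z₀), so V₂/V₁ = ln(z₂/z₀) / ln(z₁/z₀).
ln(77.0/0.029) = 7.8843, ln(4.0/0.029) = 4.9268
V₂ = 7.98 × 7.8843/4.9268 = 7.98 × 1.6003 = 12.7704 m/s

12.8 m/s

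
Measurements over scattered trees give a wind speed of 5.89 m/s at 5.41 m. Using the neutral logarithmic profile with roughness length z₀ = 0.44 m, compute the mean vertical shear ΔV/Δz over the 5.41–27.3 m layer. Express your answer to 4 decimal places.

Log law: V₂ = V₁ · ln(z₂/z₀)/ln(z₁/z₀) = 5.89 × 4.1279/2.5092 = 9.6895 m/s
ΔV/Δz = (9.6895 − 5.89)/(27.3 − 5.41) = 3.7995/21.8900 = 0.17357 m/s/m

0.1736 m/s/m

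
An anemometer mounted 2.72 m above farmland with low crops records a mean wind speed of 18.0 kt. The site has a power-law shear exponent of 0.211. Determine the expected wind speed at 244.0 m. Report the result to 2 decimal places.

46.49 kt

Power-law profile: V₂ = V₁ · (z₂/z₁)^α
V₂ = 18.0 × (244.0/2.72)^0.211 = 18.0 × (89.7059)^0.211
    = 18.0 × 2.5825 = 46.4855 kt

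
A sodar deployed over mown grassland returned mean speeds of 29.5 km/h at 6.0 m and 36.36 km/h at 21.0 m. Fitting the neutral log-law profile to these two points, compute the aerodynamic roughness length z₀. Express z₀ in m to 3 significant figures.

z₀ ≈ 0.0274 m

Log law: V(z) ∝ ln(z/z₀). With r = V₁/V₂ = 29.5/36.36 = 0.81133,
r · ln(z₂/z₀) = ln(z₁/z₀) ⇒ ln z₀ = (ln z₁ − r·ln z₂)/(1 − r)
ln z₀ = (1.79176 − 0.81133×3.04452) / 0.18867 = -3.5955
z₀ = exp(-3.5955) = 0.02745 m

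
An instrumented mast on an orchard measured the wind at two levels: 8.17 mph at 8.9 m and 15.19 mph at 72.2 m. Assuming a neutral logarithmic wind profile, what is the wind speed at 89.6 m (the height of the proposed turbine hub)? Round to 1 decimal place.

Log law: V ∝ ln(z/z₀). From the pair, with r = V₁/V₂ = 0.53785,
ln z₀ = (ln z₁ − r·ln z₂)/(1 − r) = (2.1861 − 0.53785×4.2794)/0.46215 = -0.2503 → z₀ = 0.7786 m
V₃ = V₁ · ln(z₃/z₀)/ln(z₁/z₀) = 8.17 × 4.7456/2.4363 = 15.9141 mph

15.9 mph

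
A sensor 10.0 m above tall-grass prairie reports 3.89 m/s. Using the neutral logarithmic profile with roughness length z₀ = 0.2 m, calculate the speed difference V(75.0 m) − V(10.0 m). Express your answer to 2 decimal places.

2.00 m/s

Log law: V₂ = V₁ · ln(z₂/z₀)/ln(z₁/z₀) = 3.89 × 5.9269/3.9120 = 5.8936 m/s
ΔV = 5.8936 − 3.89 = 2.0036 m/s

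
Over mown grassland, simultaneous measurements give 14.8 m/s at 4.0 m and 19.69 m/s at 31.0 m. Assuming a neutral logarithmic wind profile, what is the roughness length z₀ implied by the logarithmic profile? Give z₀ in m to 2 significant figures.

Log law: V(z) ∝ ln(z/z₀). With r = V₁/V₂ = 14.8/19.69 = 0.75165,
r · ln(z₂/z₀) = ln(z₁/z₀) ⇒ ln z₀ = (ln z₁ − r·ln z₂)/(1 − r)
ln z₀ = (1.38629 − 0.75165×3.43399) / 0.24835 = -4.8112
z₀ = exp(-4.8112) = 0.008138 m

z₀ ≈ 0.0081 m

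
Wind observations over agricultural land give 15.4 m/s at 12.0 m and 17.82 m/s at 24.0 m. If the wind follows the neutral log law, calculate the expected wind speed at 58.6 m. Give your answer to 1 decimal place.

Log law: V ∝ ln(z/z₀). From the pair, with r = V₁/V₂ = 0.86420,
ln z₀ = (ln z₁ − r·ln z₂)/(1 − r) = (2.4849 − 0.86420×3.1781)/0.13580 = -1.9260 → z₀ = 0.1457 m
V₃ = V₁ · ln(z₃/z₀)/ln(z₁/z₀) = 15.4 × 5.9968/4.4109 = 20.9366 m/s

20.9 m/s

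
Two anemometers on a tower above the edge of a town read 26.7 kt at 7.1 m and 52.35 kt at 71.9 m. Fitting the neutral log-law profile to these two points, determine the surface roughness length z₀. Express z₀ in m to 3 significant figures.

z₀ ≈ 0.638 m

Log law: V(z) ∝ ln(z/z₀). With r = V₁/V₂ = 26.7/52.35 = 0.51003,
r · ln(z₂/z₀) = ln(z₁/z₀) ⇒ ln z₀ = (ln z₁ − r·ln z₂)/(1 − r)
ln z₀ = (1.96009 − 0.51003×4.27528) / 0.48997 = -0.4499
z₀ = exp(-0.4499) = 0.6377 m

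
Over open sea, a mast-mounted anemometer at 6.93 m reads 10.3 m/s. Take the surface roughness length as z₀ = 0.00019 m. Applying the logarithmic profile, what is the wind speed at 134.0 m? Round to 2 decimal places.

Log law: V(z) ∝ ln(z/z₀), so V₂/V₁ = ln(z₂/z₀) / ln(z₁/z₀).
ln(134.0/0.00019) = 13.4663, ln(6.93/0.00019) = 10.5043
V₂ = 10.3 × 13.4663/10.5043 = 10.3 × 1.2820 = 13.2044 m/s

13.20 m/s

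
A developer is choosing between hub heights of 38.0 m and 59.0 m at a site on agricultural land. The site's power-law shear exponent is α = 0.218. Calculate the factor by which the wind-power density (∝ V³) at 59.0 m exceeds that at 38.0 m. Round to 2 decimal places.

1.33

Speed ratio: V_B/V_A = (z_B/z_A)^α = (59.0/38.0)^0.218 = (1.5526)^0.218 = 1.10066
Power-density ratio: P_B/P_A = (V_B/V_A)³ = (1.10066)³ = 1.33339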